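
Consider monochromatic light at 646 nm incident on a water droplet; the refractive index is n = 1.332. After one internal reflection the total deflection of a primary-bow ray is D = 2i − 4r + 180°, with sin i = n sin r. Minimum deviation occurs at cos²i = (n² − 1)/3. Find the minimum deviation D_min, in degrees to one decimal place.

137.8°

cos²i = (1.77422 − 1)/3 = 0.25807; i = arccos(0.50801) = 59.469°.
sin r = sin 59.469°/1.332 = 0.64666; r = 40.290°.
D_min = 2·59.469° − 4·40.290° + 180° = 137.776°.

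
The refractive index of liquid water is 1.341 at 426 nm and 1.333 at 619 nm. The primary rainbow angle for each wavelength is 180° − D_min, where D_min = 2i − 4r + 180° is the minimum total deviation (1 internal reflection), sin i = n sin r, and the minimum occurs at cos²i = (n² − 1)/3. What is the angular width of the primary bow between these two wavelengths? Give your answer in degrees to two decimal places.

1.15°

At 426 nm (n = 1.341): cos²i = 0.26609 → i = 58.946°, r = 39.705°, D_min = 139.071°, rainbow angle = 40.929°.
At 619 nm (n = 1.333): cos²i = 0.25896 → i = 59.410°, r = 40.225°, D_min = 137.922°, rainbow angle = 42.078°.
Angular width = |40.929° − 42.078°| = 1.149°.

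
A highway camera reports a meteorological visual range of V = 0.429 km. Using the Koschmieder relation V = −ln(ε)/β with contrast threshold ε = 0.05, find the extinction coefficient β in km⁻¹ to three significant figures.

6.98 km⁻¹

β = −ln(0.05) / V = 2.996 / 0.429 = 6.9831 km⁻¹.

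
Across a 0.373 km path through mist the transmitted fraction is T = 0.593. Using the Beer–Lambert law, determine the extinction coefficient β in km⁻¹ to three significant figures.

1.40 km⁻¹

Beer–Lambert: T = exp(−βL) ⇒ β = −ln(T)/L = −ln(0.593)/0.373 = 0.5226/0.373 = 1.401 km⁻¹.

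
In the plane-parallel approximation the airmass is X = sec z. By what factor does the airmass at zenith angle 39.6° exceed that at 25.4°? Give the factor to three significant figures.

1.17

X(39.6°)/X(25.4°) = sec 39.6° / sec 25.4° = cos 25.4° / cos 39.6° = 0.9033/0.7705 = 1.1724.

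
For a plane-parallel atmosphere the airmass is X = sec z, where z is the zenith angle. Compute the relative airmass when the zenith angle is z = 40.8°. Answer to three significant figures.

1.32

X = sec z = 1/cos 40.8° = 1/0.7570 = 1.3210.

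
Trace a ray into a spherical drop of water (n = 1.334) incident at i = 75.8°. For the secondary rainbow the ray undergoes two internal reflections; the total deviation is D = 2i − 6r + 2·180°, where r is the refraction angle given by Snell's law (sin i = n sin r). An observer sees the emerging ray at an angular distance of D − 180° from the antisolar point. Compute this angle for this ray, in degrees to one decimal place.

51.9°

sin r = sin 75.8° / 1.334 = 0.9694/1.334 = 0.7267; r = 46.61°.
D = 2·75.8° − 6·46.61° + 2·180° = 151.60° − 279.67° + 360° = 231.93°.
Angle from antisolar point = D − 180° = 51.93°.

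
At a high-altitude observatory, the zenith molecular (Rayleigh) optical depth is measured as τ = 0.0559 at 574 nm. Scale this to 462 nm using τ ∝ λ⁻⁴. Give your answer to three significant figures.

0.133

τ(462 nm) = τ(574 nm) × (574/462)⁴ = 0.0559 × (1.2424)⁴ = 0.0559 × 2.3828 = 0.1332.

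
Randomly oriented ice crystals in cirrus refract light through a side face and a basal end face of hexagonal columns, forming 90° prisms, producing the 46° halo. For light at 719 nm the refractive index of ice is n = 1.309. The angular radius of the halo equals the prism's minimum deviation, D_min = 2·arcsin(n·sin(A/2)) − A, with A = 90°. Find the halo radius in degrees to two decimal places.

45.52°

n·sin(A/2) = 1.309 × sin 45° = 1.309 × 0.7071 = 0.9256.
D_min = 2·arcsin(0.9256) − 90° = 2 × 67.759° − 90° = 45.519°.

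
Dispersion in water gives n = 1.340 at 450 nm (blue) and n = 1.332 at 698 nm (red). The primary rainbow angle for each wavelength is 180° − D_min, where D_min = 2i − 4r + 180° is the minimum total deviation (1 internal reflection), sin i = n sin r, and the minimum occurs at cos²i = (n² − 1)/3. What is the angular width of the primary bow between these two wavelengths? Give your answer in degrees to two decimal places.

At 450 nm (n = 1.340): cos²i = 0.26520 → i = 59.004°, r = 39.770°, D_min = 138.929°, rainbow angle = 41.071°.
At 698 nm (n = 1.332): cos²i = 0.25807 → i = 59.469°, r = 40.290°, D_min = 137.776°, rainbow angle = 42.224°.
Angular width = |41.071° − 42.224°| = 1.153°.

1.15°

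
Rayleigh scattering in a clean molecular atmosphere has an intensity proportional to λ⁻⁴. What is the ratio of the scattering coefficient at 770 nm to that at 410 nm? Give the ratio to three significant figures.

Rayleigh scattering ∝ λ⁻⁴, so the ratio of coefficients is the inverse fourth power of the wavelength ratio.
σ(770)/σ(410) = (410/770)⁴ = (0.5325)⁴ = 0.08038.

0.0804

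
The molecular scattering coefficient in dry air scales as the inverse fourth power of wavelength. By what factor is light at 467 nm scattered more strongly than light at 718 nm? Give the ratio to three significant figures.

5.59

Rayleigh scattering ∝ λ⁻⁴, so the ratio of coefficients is the inverse fourth power of the wavelength ratio.
σ(467)/σ(718) = (718/467)⁴ = (1.5375)⁴ = 5.588.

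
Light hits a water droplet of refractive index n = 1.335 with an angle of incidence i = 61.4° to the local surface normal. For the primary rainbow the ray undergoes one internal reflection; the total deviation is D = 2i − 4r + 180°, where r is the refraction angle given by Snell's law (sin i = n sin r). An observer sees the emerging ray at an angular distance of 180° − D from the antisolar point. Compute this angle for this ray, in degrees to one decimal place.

sin r = sin 61.4° / 1.335 = 0.8780/1.335 = 0.6577; r = 41.12°.
D = 2·61.4° − 4·41.12° + 180° = 122.80° − 164.49° + 180° = 138.31°.
Angle from antisolar point = 180° − D = 41.69°.

41.7°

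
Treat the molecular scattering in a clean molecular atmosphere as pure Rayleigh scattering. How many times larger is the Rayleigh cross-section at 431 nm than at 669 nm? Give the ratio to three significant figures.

5.80

Rayleigh scattering ∝ λ⁻⁴, so the ratio of coefficients is the inverse fourth power of the wavelength ratio.
σ(431)/σ(669) = (669/431)⁴ = (1.5522)⁴ = 5.805.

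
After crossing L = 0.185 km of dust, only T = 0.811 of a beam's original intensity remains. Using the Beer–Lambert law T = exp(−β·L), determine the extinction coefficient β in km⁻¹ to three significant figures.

Beer–Lambert: T = exp(−βL) ⇒ β = −ln(T)/L = −ln(0.811)/0.185 = 0.2095/0.185 = 1.132 km⁻¹.

1.13 km⁻¹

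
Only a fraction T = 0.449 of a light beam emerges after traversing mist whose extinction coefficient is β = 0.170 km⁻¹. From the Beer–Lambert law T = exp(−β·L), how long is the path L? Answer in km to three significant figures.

Beer–Lambert: T = exp(−βL) ⇒ L = −ln(T)/β = −ln(0.449)/0.170 = 0.8007/0.170 = 4.71 km.

4.71 km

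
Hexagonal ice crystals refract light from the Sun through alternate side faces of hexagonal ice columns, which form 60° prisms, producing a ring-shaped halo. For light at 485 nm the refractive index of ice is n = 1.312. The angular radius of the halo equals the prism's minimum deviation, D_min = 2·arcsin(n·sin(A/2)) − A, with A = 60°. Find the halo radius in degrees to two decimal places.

n·sin(A/2) = 1.312 × sin 30° = 1.312 × 0.5000 = 0.6560.
D_min = 2·arcsin(0.6560) − 60° = 2 × 40.996° − 60° = 21.991°.

21.99°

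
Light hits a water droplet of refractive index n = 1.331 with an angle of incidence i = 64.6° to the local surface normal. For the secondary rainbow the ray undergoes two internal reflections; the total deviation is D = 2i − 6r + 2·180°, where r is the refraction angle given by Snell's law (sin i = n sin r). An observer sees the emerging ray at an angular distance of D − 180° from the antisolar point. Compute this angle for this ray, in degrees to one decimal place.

sin r = sin 64.6° / 1.331 = 0.9033/1.331 = 0.6787; r = 42.74°.
D = 2·64.6° − 6·42.74° + 2·180° = 129.20° − 256.45° + 360° = 232.75°.
Angle from antisolar point = D − 180° = 52.75°.

52.8°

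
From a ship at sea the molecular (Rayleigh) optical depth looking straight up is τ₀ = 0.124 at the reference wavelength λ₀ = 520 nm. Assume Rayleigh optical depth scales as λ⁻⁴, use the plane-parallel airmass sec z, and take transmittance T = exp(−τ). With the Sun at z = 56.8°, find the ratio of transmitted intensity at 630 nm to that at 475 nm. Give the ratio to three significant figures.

1.25

Airmass: sec 56.8° = 1.8263.
τ(630 nm) = 0.124 × (520/630)⁴ × 1.8263 = 0.124 × 0.4641 × 1.8263 = 0.1051.
τ(475 nm) = 0.124 × (520/475)⁴ × 1.8263 = 0.124 × 1.4363 × 1.8263 = 0.3253.
T(630)/T(475) = exp(τ_B − τ_A) = exp(0.2201) = 1.2463.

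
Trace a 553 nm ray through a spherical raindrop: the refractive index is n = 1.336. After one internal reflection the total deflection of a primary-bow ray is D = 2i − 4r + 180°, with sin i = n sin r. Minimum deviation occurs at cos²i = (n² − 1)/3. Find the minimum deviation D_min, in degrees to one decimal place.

cos²i = (1.78490 − 1)/3 = 0.26163; i = arccos(0.51150) = 59.236°.
sin r = sin 59.236°/1.336 = 0.64318; r = 40.029°.
D_min = 2·59.236° − 4·40.029° + 180° = 138.356°.

138.4°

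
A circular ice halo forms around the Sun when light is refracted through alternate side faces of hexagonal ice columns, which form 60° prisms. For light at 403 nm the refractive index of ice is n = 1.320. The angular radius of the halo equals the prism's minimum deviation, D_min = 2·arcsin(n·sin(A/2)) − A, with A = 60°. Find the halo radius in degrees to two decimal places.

n·sin(A/2) = 1.320 × sin 30° = 1.320 × 0.5000 = 0.6600.
D_min = 2·arcsin(0.6600) − 60° = 2 × 41.300° − 60° = 22.600°.

22.60°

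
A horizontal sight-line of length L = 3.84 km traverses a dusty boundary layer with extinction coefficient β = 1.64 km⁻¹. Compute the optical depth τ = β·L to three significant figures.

6.30

τ = β·L = 1.64 × 3.84 = 6.2976.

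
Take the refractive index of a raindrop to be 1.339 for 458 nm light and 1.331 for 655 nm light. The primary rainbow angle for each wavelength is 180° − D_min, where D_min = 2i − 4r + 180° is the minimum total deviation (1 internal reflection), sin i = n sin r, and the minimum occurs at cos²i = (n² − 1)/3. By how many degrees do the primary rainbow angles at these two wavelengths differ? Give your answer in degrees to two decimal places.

At 458 nm (n = 1.339): cos²i = 0.26431 → i = 59.062°, r = 39.834°, D_min = 138.786°, rainbow angle = 41.214°.
At 655 nm (n = 1.331): cos²i = 0.25719 → i = 59.527°, r = 40.356°, D_min = 137.630°, rainbow angle = 42.370°.
Angular width = |41.214° − 42.370°| = 1.156°.

1.16°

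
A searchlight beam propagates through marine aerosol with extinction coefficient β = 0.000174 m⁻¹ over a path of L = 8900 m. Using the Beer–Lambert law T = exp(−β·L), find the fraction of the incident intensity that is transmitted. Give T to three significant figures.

τ = β·L = 0.000174 × 8900 = 1.5486.
T = exp(−1.5486) = 0.2125.

0.213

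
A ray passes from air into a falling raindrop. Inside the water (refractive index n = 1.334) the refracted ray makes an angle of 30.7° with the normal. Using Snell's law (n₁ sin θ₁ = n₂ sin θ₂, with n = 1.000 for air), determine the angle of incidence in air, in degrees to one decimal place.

42.9°

Snell: sin θ_i = n · sin θ_r = 1.334 × sin 30.7° = 1.334 × 0.5105 = 0.6811.
θ_i = arcsin(0.6811) = 42.93°.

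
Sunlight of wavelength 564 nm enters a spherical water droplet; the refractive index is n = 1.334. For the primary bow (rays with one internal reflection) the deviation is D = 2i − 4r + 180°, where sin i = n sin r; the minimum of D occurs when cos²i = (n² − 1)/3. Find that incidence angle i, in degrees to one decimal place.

cos²i = (1.334² − 1)/3 = (1.77956 − 1)/3 = 0.25985.
cos i = 0.50976, so i = 59.352°.

59.4°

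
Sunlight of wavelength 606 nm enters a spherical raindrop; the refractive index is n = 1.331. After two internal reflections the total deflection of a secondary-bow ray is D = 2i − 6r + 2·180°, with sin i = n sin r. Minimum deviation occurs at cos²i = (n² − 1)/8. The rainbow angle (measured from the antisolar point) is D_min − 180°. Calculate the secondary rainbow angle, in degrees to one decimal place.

50.4°

cos²i = (1.77156 − 1)/8 = 0.09645; i = arccos(0.31056) = 71.907°.
sin r = sin 71.907°/1.331 = 0.71417; r = 45.575°.
D_min = 2·71.907° − 6·45.575° + 360° = 230.365°.
Rainbow angle = D_min − 180° = 50.365°.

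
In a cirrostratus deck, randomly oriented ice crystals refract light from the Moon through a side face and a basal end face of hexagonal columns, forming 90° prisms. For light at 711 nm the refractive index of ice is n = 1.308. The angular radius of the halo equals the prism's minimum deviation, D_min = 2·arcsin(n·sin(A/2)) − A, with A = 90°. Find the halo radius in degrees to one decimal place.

45.3°

n·sin(A/2) = 1.308 × sin 45° = 1.308 × 0.7071 = 0.9249.
D_min = 2·arcsin(0.9249) − 90° = 2 × 67.653° − 90° = 45.305°.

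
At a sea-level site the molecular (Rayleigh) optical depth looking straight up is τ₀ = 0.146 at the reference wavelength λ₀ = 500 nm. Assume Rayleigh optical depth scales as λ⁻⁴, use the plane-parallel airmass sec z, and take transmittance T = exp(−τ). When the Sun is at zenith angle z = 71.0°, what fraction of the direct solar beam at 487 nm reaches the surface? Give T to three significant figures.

sec 71.0° = 3.0716.
τ = 0.146 × (500/487)⁴ × 3.0716 = 0.146 × 1.1111 × 3.0716 = 0.4983.
T = exp(−0.4983) = 0.6076.

0.608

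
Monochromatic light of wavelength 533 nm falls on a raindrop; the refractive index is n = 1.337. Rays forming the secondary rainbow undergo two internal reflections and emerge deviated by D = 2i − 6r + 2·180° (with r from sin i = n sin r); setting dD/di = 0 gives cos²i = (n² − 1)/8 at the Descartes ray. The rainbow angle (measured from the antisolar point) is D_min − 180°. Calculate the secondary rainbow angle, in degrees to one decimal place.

cos²i = (1.78757 − 1)/8 = 0.09845; i = arccos(0.31376) = 71.714°.
sin r = sin 71.714°/1.337 = 0.71017; r = 45.249°.
D_min = 2·71.714° − 6·45.249° + 360° = 231.934°.
Rainbow angle = D_min − 180° = 51.934°.

51.9°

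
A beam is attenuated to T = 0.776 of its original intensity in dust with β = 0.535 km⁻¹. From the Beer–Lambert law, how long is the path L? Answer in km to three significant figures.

0.474 km

Beer–Lambert: T = exp(−βL) ⇒ L = −ln(T)/β = −ln(0.776)/0.535 = 0.2536/0.535 = 0.474 km.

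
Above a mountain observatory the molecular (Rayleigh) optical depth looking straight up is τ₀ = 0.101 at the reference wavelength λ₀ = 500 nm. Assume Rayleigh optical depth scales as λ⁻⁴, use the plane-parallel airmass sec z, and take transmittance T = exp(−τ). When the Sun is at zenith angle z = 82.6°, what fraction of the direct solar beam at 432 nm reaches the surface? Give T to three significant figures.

sec 82.6° = 7.7642.
τ = 0.101 × (500/432)⁴ × 7.7642 = 0.101 × 1.7945 × 7.7642 = 1.4072.
T = exp(−1.4072) = 0.2448.

0.245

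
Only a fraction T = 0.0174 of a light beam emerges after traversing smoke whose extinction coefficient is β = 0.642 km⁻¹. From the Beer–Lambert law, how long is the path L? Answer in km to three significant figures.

Beer–Lambert: T = exp(−βL) ⇒ L = −ln(T)/β = −ln(0.0174)/0.642 = 4.0513/0.642 = 6.31 km.

6.31 km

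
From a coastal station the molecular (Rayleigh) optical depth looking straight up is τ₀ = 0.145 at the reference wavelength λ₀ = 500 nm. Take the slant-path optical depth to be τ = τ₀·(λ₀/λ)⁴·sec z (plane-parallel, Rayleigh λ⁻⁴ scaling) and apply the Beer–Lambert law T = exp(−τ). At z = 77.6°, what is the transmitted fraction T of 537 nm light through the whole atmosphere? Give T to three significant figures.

sec 77.6° = 4.6569.
τ = 0.145 × (500/537)⁴ × 4.6569 = 0.145 × 0.7516 × 4.6569 = 0.5075.
T = exp(−0.5075) = 0.6020.

0.602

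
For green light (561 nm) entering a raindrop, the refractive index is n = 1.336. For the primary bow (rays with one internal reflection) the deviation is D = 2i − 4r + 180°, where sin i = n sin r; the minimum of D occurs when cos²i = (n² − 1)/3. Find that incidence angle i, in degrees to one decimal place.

cos²i = (1.336² − 1)/3 = (1.78490 − 1)/3 = 0.26163.
cos i = 0.51150, so i = 59.236°.

59.2°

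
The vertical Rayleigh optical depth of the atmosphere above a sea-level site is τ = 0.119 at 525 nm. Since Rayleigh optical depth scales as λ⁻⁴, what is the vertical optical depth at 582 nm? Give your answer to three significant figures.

τ(582 nm) = τ(525 nm) × (525/582)⁴ = 0.119 × (0.9021)⁴ = 0.119 × 0.6621 = 0.0788.

0.0788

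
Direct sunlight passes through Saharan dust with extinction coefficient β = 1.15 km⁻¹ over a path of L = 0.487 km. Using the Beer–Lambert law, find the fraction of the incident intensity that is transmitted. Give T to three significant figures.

τ = β·L = 1.15 × 0.487 = 0.5600.
T = exp(−0.5600) = 0.5712.

0.571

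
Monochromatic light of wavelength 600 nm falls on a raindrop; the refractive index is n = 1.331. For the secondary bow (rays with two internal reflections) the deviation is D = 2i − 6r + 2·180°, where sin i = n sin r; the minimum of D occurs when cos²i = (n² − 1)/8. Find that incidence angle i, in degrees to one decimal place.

cos²i = (1.331² − 1)/8 = (1.77156 − 1)/8 = 0.09645.
cos i = 0.31056, so i = 71.907°.

71.9°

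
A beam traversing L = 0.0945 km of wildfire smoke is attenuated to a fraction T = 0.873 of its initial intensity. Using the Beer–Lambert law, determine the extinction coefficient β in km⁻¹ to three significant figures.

1.44 km⁻¹

Beer–Lambert: T = exp(−βL) ⇒ β = −ln(T)/L = −ln(0.873)/0.0945 = 0.1358/0.0945 = 1.437 km⁻¹.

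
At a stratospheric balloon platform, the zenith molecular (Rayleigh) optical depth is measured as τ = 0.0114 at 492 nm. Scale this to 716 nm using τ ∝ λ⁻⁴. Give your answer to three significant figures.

τ(716 nm) = τ(492 nm) × (492/716)⁴ = 0.0114 × (0.6872)⁴ = 0.0114 × 0.2230 = 0.0025.

0.00254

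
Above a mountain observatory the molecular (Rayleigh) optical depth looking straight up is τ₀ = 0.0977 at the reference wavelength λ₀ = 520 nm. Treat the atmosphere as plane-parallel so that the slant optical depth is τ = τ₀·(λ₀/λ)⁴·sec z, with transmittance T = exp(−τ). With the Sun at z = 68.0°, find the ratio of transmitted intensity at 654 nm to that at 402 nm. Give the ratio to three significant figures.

Airmass: sec 68.0° = 2.6695.
τ(654 nm) = 0.0977 × (520/654)⁴ × 2.6695 = 0.0977 × 0.3997 × 2.6695 = 0.1042.
τ(402 nm) = 0.0977 × (520/402)⁴ × 2.6695 = 0.0977 × 2.7997 × 2.6695 = 0.7302.
T(654)/T(402) = exp(τ_B − τ_A) = exp(0.6259) = 1.8700.

1.87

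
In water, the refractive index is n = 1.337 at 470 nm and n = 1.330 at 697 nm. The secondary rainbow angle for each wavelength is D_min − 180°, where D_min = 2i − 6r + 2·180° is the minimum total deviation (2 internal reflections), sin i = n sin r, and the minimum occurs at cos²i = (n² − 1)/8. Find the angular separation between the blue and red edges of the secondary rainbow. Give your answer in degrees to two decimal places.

At 470 nm (n = 1.337): cos²i = 0.09845 → i = 71.714°, r = 45.249°, D_min = 231.934°, rainbow angle = 51.934°.
At 697 nm (n = 1.330): cos²i = 0.09611 → i = 71.940°, r = 45.630°, D_min = 230.101°, rainbow angle = 50.101°.
Angular width = |51.934° − 50.101°| = 1.832°.

1.83°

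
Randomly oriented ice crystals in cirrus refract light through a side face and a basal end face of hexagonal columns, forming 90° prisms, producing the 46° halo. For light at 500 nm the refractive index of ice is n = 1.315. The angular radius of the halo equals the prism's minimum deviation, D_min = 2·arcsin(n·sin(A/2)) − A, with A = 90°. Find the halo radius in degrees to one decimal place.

46.8°

n·sin(A/2) = 1.315 × sin 45° = 1.315 × 0.7071 = 0.9298.
D_min = 2·arcsin(0.9298) − 90° = 2 × 68.411° − 90° = 46.821°.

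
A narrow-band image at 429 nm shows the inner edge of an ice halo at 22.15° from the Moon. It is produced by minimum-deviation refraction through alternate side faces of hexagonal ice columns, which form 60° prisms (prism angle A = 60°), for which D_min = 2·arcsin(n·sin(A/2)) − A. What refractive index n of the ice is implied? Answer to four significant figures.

1.314

Rearranging: n = sin((D_min + A)/2) / sin(A/2).
(D_min + A)/2 = (22.15° + 60°)/2 = 41.075°.
n = sin 41.075° / sin 30° = 0.6570 / 0.5000 = 1.3141.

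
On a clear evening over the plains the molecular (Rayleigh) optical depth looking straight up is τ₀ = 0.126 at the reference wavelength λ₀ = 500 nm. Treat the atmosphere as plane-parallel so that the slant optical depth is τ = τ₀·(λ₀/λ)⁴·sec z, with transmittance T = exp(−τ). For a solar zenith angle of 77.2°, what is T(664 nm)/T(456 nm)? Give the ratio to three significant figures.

Airmass: sec 77.2° = 4.5137.
τ(664 nm) = 0.126 × (500/664)⁴ × 4.5137 = 0.126 × 0.3215 × 4.5137 = 0.1829.
τ(456 nm) = 0.126 × (500/456)⁴ × 4.5137 = 0.126 × 1.4455 × 4.5137 = 0.8221.
T(664)/T(456) = exp(τ_B − τ_A) = exp(0.6392) = 1.8950.

1.90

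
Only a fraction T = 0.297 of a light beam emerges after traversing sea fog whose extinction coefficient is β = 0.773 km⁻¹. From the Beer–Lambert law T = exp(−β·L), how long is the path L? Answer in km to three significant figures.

1.57 km

Beer–Lambert: T = exp(−βL) ⇒ L = −ln(T)/β = −ln(0.297)/0.773 = 1.2140/0.773 = 1.571 km.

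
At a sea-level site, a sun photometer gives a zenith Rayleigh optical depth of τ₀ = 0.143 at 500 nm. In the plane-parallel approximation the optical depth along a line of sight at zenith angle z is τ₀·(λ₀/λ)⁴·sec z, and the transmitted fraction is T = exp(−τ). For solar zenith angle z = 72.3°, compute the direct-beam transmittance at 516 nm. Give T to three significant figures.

sec 72.3° = 3.2891.
τ = 0.143 × (500/516)⁴ × 3.2891 = 0.143 × 0.8816 × 3.2891 = 0.4147.
T = exp(−0.4147) = 0.6606.

0.661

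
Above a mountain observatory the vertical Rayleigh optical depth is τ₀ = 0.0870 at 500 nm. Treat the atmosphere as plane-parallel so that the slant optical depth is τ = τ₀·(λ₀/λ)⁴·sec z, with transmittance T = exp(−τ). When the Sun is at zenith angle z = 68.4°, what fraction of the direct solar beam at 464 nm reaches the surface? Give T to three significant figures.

0.727

sec 68.4° = 2.7165.
τ = 0.0870 × (500/464)⁴ × 2.7165 = 0.0870 × 1.3484 × 2.7165 = 0.3187.
T = exp(−0.3187) = 0.7271.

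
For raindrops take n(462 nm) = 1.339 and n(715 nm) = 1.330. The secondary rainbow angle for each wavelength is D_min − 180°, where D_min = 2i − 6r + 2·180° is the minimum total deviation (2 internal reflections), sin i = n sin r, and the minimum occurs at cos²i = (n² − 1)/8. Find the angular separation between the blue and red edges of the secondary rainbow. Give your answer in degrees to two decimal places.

At 462 nm (n = 1.339): cos²i = 0.09912 → i = 71.650°, r = 45.141°, D_min = 232.451°, rainbow angle = 52.451°.
At 715 nm (n = 1.330): cos²i = 0.09611 → i = 71.940°, r = 45.630°, D_min = 230.101°, rainbow angle = 50.101°.
Angular width = |52.451° − 50.101°| = 2.350°.

2.35°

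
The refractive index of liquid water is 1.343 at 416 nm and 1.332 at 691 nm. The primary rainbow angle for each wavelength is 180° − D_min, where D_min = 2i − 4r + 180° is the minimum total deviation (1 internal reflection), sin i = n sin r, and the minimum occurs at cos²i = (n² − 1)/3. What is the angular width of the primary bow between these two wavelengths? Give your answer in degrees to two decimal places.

At 416 nm (n = 1.343): cos²i = 0.26788 → i = 58.830°, r = 39.577°, D_min = 139.354°, rainbow angle = 40.646°.
At 691 nm (n = 1.332): cos²i = 0.25807 → i = 59.469°, r = 40.290°, D_min = 137.776°, rainbow angle = 42.224°.
Angular width = |40.646° − 42.224°| = 1.578°.

1.58°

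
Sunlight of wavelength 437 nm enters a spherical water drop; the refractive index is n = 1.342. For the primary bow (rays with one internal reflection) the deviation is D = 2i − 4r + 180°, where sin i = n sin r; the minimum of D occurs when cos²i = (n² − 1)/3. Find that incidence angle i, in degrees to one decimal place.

58.9°

cos²i = (1.342² − 1)/3 = (1.80096 − 1)/3 = 0.26699.
cos i = 0.51671, so i = 58.888°.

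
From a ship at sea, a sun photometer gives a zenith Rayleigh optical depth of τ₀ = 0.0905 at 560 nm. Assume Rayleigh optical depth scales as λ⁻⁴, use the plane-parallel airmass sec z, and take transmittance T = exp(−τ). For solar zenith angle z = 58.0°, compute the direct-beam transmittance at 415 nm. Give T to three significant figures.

0.568

sec 58.0° = 1.8871.
τ = 0.0905 × (560/415)⁴ × 1.8871 = 0.0905 × 3.3156 × 1.8871 = 0.5662.
T = exp(−0.5662) = 0.5677.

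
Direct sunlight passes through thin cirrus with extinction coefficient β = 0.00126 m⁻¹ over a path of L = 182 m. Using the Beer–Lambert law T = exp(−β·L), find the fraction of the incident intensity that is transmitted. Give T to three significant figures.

0.795

τ = β·L = 0.00126 × 182 = 0.2293.
T = exp(−0.2293) = 0.7951.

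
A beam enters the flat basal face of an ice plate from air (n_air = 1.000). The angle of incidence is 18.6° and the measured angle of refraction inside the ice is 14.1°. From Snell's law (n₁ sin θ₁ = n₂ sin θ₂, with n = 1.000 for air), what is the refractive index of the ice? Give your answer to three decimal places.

1.309

n = sin θ_i / sin θ_r = sin 18.6° / sin 14.1° = 0.3190 / 0.2436 = 1.3093.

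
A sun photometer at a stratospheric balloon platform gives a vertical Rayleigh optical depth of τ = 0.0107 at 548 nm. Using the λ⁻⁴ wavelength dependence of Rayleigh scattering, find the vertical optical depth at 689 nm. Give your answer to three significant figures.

τ(689 nm) = τ(548 nm) × (548/689)⁴ = 0.0107 × (0.7954)⁴ = 0.0107 × 0.4002 = 0.0043.

0.00428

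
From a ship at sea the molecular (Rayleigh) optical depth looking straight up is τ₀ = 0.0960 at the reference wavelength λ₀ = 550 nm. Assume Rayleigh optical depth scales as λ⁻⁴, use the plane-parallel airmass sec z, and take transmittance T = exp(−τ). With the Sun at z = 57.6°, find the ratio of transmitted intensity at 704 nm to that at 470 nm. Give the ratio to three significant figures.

1.31

Airmass: sec 57.6° = 1.8663.
τ(704 nm) = 0.0960 × (550/704)⁴ × 1.8663 = 0.0960 × 0.3725 × 1.8663 = 0.0667.
τ(470 nm) = 0.0960 × (550/470)⁴ × 1.8663 = 0.0960 × 1.8753 × 1.8663 = 0.3360.
T(704)/T(470) = exp(τ_B − τ_A) = exp(0.2692) = 1.3090.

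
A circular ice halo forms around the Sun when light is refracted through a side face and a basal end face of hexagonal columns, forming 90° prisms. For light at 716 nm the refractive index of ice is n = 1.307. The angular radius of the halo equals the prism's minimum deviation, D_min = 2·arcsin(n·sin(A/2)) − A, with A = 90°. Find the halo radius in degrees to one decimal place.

n·sin(A/2) = 1.307 × sin 45° = 1.307 × 0.7071 = 0.9242.
D_min = 2·arcsin(0.9242) − 90° = 2 × 67.546° − 90° = 45.093°.

45.1°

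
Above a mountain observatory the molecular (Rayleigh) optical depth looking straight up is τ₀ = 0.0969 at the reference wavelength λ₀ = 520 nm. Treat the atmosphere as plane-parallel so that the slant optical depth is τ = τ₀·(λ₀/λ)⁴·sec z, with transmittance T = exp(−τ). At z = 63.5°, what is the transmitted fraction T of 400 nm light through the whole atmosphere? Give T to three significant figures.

sec 63.5° = 2.2412.
τ = 0.0969 × (520/400)⁴ × 2.2412 = 0.0969 × 2.8561 × 2.2412 = 0.6203.
T = exp(−0.6203) = 0.5378.

0.538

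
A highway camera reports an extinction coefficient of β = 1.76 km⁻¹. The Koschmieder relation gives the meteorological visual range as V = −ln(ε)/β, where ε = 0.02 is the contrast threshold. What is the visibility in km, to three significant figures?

V = −ln(0.02) / 1.76 = 3.912 / 1.76 = 2.2227 km.

2.22 km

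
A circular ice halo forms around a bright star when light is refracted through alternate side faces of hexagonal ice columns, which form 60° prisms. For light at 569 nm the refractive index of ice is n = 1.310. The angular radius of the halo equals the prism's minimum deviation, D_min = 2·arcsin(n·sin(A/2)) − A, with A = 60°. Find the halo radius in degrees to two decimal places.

n·sin(A/2) = 1.310 × sin 30° = 1.310 × 0.5000 = 0.6550.
D_min = 2·arcsin(0.6550) − 60° = 2 × 40.920° − 60° = 21.839°.

21.84°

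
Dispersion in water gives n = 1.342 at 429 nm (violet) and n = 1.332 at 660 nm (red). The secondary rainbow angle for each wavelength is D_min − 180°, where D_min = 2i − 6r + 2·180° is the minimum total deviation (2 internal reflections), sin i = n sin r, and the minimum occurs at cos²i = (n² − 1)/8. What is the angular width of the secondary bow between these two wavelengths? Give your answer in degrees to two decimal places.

At 429 nm (n = 1.342): cos²i = 0.10012 → i = 71.554°, r = 44.981°, D_min = 233.222°, rainbow angle = 53.222°.
At 660 nm (n = 1.332): cos²i = 0.09678 → i = 71.875°, r = 45.520°, D_min = 230.628°, rainbow angle = 50.628°.
Angular width = |53.222° − 50.628°| = 2.594°.

2.59°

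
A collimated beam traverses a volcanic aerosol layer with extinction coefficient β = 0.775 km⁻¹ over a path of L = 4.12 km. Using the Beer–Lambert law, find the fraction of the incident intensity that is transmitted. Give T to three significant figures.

0.0410

τ = β·L = 0.775 × 4.12 = 3.1930.
T = exp(−3.1930) = 0.0410.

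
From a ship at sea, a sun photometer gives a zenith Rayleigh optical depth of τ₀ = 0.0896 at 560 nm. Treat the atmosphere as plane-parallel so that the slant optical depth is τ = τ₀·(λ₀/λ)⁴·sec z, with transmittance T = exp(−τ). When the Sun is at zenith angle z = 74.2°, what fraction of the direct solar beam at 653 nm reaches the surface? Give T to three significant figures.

sec 74.2° = 3.6727.
τ = 0.0896 × (560/653)⁴ × 3.6727 = 0.0896 × 0.5409 × 3.6727 = 0.1780.
T = exp(−0.1780) = 0.8370.

0.837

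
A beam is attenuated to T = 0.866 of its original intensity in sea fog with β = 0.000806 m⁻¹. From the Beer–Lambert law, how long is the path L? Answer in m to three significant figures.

178 m

Beer–Lambert: T = exp(−βL) ⇒ L = −ln(T)/β = −ln(0.866)/0.000806 = 0.1439/0.000806 = 178.5 m.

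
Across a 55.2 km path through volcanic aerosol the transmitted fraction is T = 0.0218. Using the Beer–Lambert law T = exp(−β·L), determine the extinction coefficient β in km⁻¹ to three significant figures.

Beer–Lambert: T = exp(−βL) ⇒ β = −ln(T)/L = −ln(0.0218)/55.2 = 3.8258/55.2 = 0.06931 km⁻¹.

0.0693 km⁻¹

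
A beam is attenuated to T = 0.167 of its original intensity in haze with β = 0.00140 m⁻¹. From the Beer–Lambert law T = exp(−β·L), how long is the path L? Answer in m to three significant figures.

1280 m

Beer–Lambert: T = exp(−βL) ⇒ L = −ln(T)/β = −ln(0.167)/0.00140 = 1.7898/0.00140 = 1278 m.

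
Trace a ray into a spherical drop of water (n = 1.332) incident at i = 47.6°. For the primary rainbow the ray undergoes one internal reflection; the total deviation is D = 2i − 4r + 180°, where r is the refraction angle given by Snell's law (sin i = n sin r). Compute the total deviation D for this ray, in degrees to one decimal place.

140.5°

sin r = sin 47.6° / 1.332 = 0.7385/1.332 = 0.5544; r = 33.67°.
D = 2·47.6° − 4·33.67° + 180° = 95.20° − 134.68° + 180° = 140.52°.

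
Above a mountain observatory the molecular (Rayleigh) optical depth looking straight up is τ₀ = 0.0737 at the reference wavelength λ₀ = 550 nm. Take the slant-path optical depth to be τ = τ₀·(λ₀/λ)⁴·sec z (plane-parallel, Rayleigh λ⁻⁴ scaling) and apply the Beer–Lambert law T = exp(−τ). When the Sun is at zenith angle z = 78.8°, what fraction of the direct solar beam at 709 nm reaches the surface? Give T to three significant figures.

0.872

sec 78.8° = 5.1484.
τ = 0.0737 × (550/709)⁴ × 5.1484 = 0.0737 × 0.3621 × 5.1484 = 0.1374.
T = exp(−0.1374) = 0.8716.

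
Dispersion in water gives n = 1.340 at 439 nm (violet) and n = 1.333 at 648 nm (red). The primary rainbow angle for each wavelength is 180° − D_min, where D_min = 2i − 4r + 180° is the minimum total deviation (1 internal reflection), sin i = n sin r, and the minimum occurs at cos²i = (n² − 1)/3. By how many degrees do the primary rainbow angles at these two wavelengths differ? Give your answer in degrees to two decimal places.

1.01°

At 439 nm (n = 1.340): cos²i = 0.26520 → i = 59.004°, r = 39.770°, D_min = 138.929°, rainbow angle = 41.071°.
At 648 nm (n = 1.333): cos²i = 0.25896 → i = 59.410°, r = 40.225°, D_min = 137.922°, rainbow angle = 42.078°.
Angular width = |41.071° − 42.078°| = 1.007°.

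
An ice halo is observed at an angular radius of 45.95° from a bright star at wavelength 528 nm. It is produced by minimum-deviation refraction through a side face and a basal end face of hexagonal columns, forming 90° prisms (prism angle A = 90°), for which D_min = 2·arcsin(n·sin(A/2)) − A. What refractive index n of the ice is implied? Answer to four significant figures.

1.311

Rearranging: n = sin((D_min + A)/2) / sin(A/2).
(D_min + A)/2 = (45.95° + 90°)/2 = 67.975°.
n = sin 67.975° / sin 45° = 0.9270 / 0.7071 = 1.3110.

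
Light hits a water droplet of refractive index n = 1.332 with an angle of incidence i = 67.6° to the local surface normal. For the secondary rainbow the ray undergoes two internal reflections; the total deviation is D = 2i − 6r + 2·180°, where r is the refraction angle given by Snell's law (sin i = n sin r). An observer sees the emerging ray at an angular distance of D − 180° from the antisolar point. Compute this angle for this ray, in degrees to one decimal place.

sin r = sin 67.6° / 1.332 = 0.9245/1.332 = 0.6941; r = 43.96°.
D = 2·67.6° − 6·43.96° + 2·180° = 135.20° − 263.73° + 360° = 231.47°.
Angle from antisolar point = D − 180° = 51.47°.

51.5°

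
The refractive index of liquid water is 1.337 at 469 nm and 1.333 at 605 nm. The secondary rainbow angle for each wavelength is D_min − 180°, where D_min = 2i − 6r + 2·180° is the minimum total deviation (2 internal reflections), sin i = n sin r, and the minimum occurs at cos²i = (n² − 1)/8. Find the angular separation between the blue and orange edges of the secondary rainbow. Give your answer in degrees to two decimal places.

At 469 nm (n = 1.337): cos²i = 0.09845 → i = 71.714°, r = 45.249°, D_min = 231.934°, rainbow angle = 51.934°.
At 605 nm (n = 1.333): cos²i = 0.09711 → i = 71.843°, r = 45.466°, D_min = 230.891°, rainbow angle = 50.891°.
Angular width = |51.934° − 50.891°| = 1.043°.

1.04°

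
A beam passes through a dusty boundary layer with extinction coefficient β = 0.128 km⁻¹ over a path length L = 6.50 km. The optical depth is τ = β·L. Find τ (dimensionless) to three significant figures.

τ = β·L = 0.128 × 6.50 = 0.8320.

0.832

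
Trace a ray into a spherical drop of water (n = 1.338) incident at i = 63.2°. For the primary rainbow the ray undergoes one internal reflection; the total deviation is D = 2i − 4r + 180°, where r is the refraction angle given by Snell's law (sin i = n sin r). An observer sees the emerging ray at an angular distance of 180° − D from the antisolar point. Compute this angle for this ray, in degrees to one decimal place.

41.0°

sin r = sin 63.2° / 1.338 = 0.8926/1.338 = 0.6671; r = 41.84°.
D = 2·63.2° − 4·41.84° + 180° = 126.40° − 167.38° + 180° = 139.02°.
Angle from antisolar point = 180° − D = 40.98°.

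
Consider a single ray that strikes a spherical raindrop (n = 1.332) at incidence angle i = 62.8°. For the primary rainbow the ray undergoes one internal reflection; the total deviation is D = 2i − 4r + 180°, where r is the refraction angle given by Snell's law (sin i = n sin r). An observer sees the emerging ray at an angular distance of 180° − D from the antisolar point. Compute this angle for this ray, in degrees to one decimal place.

42.0°

sin r = sin 62.8° / 1.332 = 0.8894/1.332 = 0.6677; r = 41.89°.
D = 2·62.8° − 4·41.89° + 180° = 125.60° − 167.57° + 180° = 138.03°.
Angle from antisolar point = 180° − D = 41.97°.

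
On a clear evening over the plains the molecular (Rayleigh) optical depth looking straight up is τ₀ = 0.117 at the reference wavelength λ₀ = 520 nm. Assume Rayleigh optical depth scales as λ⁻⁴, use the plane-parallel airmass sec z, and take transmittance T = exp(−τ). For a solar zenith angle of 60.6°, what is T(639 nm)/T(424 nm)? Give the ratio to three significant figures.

1.54

Airmass: sec 60.6° = 2.0371.
τ(639 nm) = 0.117 × (520/639)⁴ × 2.0371 = 0.117 × 0.4385 × 2.0371 = 0.1045.
τ(424 nm) = 0.117 × (520/424)⁴ × 2.0371 = 0.117 × 2.2623 × 2.0371 = 0.5392.
T(639)/T(424) = exp(τ_B − τ_A) = exp(0.4347) = 1.5444.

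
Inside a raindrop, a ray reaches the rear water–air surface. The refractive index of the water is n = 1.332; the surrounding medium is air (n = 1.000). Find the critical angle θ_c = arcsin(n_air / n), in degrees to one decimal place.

48.7°

sin θ_c = n_air / n = 1.000 / 1.332 = 0.7508.
θ_c = arcsin(0.7508) = 48.66°.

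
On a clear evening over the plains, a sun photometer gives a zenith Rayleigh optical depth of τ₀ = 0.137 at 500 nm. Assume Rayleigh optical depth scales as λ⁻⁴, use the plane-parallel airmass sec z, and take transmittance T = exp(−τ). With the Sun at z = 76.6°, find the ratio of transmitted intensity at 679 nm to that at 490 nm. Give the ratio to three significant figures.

1.60

Airmass: sec 76.6° = 4.3150.
τ(679 nm) = 0.137 × (500/679)⁴ × 4.3150 = 0.137 × 0.2940 × 4.3150 = 0.1738.
τ(490 nm) = 0.137 × (500/490)⁴ × 4.3150 = 0.137 × 1.0842 × 4.3150 = 0.6409.
T(679)/T(490) = exp(τ_B − τ_A) = exp(0.4671) = 1.5953.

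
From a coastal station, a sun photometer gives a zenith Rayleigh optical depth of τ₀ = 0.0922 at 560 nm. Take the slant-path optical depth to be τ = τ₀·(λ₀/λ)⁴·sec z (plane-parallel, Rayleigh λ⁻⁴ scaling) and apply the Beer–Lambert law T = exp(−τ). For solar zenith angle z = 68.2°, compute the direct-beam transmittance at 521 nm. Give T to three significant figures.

0.718

sec 68.2° = 2.6927.
τ = 0.0922 × (560/521)⁴ × 2.6927 = 0.0922 × 1.3348 × 2.6927 = 0.3314.
T = exp(−0.3314) = 0.7179.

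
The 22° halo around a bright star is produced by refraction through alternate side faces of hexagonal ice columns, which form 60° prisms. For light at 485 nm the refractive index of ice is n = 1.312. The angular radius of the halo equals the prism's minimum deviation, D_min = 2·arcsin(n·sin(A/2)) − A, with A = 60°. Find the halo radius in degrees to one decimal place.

n·sin(A/2) = 1.312 × sin 30° = 1.312 × 0.5000 = 0.6560.
D_min = 2·arcsin(0.6560) − 60° = 2 × 40.996° − 60° = 21.991°.

22.0°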